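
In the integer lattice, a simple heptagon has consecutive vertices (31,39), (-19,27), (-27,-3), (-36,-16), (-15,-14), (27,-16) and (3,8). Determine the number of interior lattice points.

The shoelace formula gives twice the area as |(31·27 − (-19)·39) + ((-19)·(-3) − (-27)·27) + ((-27)·(-16) − (-36)·(-3)) + ((-36)·(-14) − (-15)·(-16)) + ((-15)·(-16) − 27·(-14)) + (27·8 − 3·(-16)) + (3·39 − 31·8)| = 3703, so the area is 3703/2.
Along each edge there are gcd(|Δx|,|Δy|)+1 lattice points, so counting each shared vertex once the boundary has gcd(50,12) + gcd(8,30) + gcd(9,13) + gcd(21,2) + gcd(42,2) + gcd(24,24) + gcd(28,31) = 2+2+1+1+2+24+1 = 33.
By Pick's theorem A = I + B/2 − 1, so I = 3703/2 − 33/2 + 1 = 1836.

1836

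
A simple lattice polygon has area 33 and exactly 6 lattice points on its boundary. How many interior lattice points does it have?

31

Pick's theorem A = I + B/2 − 1 rearranges to I = A − B/2 + 1 = 33 − 6/2 + 1 = 31.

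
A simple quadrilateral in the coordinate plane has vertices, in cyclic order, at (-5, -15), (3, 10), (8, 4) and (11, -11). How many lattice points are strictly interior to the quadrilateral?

209

Using the shoelace formula, 2A = |[(-5)·10 − 3·(-15)] + [3·4 − 8·10] + [8·(-11) − 11·4] + [11·(-15) − (-5)·(-11)]| = 425, so the area is 425/2.
Summing gcd(|Δx|,|Δy|) over the edges gives the boundary count: gcd(8,25) + gcd(5,6) + gcd(3,15) + gcd(16,4) = 1+1+3+4 = 9.
Pick's theorem gives I = A − B/2 + 1 = 425/2 − 9/2 + 1 = 209.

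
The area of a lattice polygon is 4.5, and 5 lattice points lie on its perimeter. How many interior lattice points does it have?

3

Pick's theorem A = I + B/2 − 1 rearranges to I = A − B/2 + 1 = 4.5 − 5/2 + 1 = 3.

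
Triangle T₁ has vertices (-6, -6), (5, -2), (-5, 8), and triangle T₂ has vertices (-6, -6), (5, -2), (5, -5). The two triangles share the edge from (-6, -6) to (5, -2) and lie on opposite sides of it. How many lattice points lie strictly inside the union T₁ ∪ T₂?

The union is the simple quadrilateral with vertices (-6, -6), (-5, 8), (5, -2), (5, -5) in order.
The shoelace formula gives twice the area as |[(-6)·8 − (-5)·(-6)] + [(-5)·(-2) − 5·8] + [5·(-5) − 5·(-2)] + [5·(-6) − (-6)·(-5)]| = 183, so the area is 91.5.
Summing gcd(|Δx|,|Δy|) over the edges gives the boundary count: gcd(1,14) + gcd(10,10) + gcd(0,3) + gcd(11,1) = 1+10+3+1 = 15.
By Pick's theorem I = A − B/2 + 1 = 91.5 − 15/2 + 1 = 85.

85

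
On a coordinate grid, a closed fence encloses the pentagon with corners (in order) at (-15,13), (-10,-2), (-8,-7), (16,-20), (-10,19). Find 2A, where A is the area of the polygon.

745

The shoelace formula gives twice the area as |[(-15)·(-2) − (-10)·13] + [(-10)·(-7) − (-8)·(-2)] + [(-8)·(-20) − 16·(-7)] + [16·19 − (-10)·(-20)] + [(-10)·13 − (-15)·19]| = 745, so the area is 372.5.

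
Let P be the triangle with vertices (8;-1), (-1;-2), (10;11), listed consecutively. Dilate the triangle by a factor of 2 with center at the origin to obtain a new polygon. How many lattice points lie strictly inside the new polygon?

Using the shoelace formula, 2A = |[8·(-2) − (-1)·(-1)] + [(-1)·11 − 10·(-2)] + [10·(-1) − 8·11]| = 106, so the area is 53.
The number of boundary lattice points is Σ gcd(|Δx|,|Δy|) = gcd(9,1) + gcd(11,13) + gcd(2,12) = 1+1+2 = 4.
Scaling by 2 multiplies the area by 2² = 4 (so the new area is 212) and multiplies the boundary lattice-point count by 2, giving 8.
By Pick's theorem, the interior count of the dilated polygon is 212 − 8/2 + 1 = 209.

209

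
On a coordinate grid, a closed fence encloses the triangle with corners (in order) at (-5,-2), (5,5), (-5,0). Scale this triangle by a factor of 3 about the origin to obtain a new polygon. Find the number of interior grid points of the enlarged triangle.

79

By the shoelace formula, twice the signed area is |((-5)·5 − 5·(-2)) + (5·0 − (-5)·5) + ((-5)·(-2) − (-5)·0)| = 20, so the area is 10.
The number of boundary lattice points is Σ gcd(|Δx|,|Δy|) = gcd(10,7) + gcd(10,5) + gcd(0,2) = 1+5+2 = 8.
Scaling by 3 multiplies the area by 3² = 9 (so the new area is 90) and multiplies the boundary lattice-point count by 3, giving 24.
By Pick's theorem, the interior count of the dilated polygon is 90 − 24/2 + 1 = 79.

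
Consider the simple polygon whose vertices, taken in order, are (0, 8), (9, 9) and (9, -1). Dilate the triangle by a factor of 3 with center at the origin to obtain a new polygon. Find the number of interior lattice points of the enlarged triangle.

By the shoelace formula, twice the signed area is |[0·9 − 9·8] + [9·(-1) − 9·9] + [9·8 − 0·(-1)]| = 90, so the area is 45.
Summing gcd(|Δx|,|Δy|) over the edges gives the boundary count: gcd(9,1) + gcd(0,10) + gcd(9,9) = 1+10+9 = 20.
Scaling by 3 multiplies the area by 3² = 9 (so the new area is 405) and multiplies the boundary lattice-point count by 3, giving 60.
By Pick's theorem, the interior count of the dilated polygon is 405 − 60/2 + 1 = 376.

376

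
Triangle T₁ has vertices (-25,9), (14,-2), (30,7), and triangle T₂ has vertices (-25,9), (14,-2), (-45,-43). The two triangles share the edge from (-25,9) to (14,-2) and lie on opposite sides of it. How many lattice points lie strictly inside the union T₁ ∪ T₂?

1385

The union is the simple quadrilateral with vertices (-25,9), (30,7), (14,-2), (-45,-43) in order.
Using the shoelace formula, 2A = |((-25)·7 − 30·9) + (30·(-2) − 14·7) + (14·(-43) − (-45)·(-2)) + ((-45)·9 − (-25)·(-43))| = 2775, so the area is 1387.5.
Summing gcd(|Δx|,|Δy|) over the edges gives the boundary count: gcd(55,2) + gcd(16,9) + gcd(59,41) + gcd(20,52) = 1+1+1+4 = 7.
By Pick's theorem I = A − B/2 + 1 = 1387.5 − 7/2 + 1 = 1385.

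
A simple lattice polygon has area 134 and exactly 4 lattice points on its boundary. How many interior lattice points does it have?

133

Pick's theorem A = I + B/2 − 1 rearranges to I = A − B/2 + 1 = 134 − 4/2 + 1 = 133.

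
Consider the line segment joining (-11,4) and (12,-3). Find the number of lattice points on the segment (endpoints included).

The number of lattice points on a segment between lattice points is gcd(|Δx|,|Δy|) + 1 = gcd(23,7) + 1 = 1 + 1 = 2.

2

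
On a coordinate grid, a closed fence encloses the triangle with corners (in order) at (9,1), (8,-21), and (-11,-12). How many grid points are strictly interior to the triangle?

213

By the shoelace formula, twice the signed area is |[9·(-21) − 8·1] + [8·(-12) − (-11)·(-21)] + [(-11)·1 − 9·(-12)]| = 427, so the area is 213.5.
The number of boundary lattice points is Σ gcd(|Δx|,|Δy|) = gcd(1,22) + gcd(19,9) + gcd(20,13) = 1+1+1 = 3.
Pick's theorem gives I = A − B/2 + 1 = 213.5 − 3/2 + 1 = 213.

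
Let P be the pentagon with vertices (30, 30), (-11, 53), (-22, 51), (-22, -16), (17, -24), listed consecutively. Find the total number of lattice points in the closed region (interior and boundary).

3051

The shoelace formula gives twice the area as |(30·53 − (-11)·30) + ((-11)·51 − (-22)·53) + ((-22)·(-16) − (-22)·51) + ((-22)·(-24) − 17·(-16)) + (17·30 − 30·(-24))| = 6029, so the area is 3014.5.
Along each edge there are gcd(|Δx|,|Δy|)+1 lattice points, so counting each shared vertex once the boundary has gcd(41,23) + gcd(11,2) + gcd(0,67) + gcd(39,8) + gcd(13,54) = 1+1+67+1+1 = 71.
Pick's theorem gives I = A − B/2 + 1 = 3014.5 − 71/2 + 1 = 2980, so the closed region contains I + B = 2980 + 71 = 3051 lattice points.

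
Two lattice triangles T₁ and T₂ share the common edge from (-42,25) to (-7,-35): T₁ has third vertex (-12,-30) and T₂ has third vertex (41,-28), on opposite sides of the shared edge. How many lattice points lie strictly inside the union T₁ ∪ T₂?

The union is the simple quadrilateral with vertices (-42,25), (-12,-30), (-7,-35), (41,-28) in order.
Using the shoelace formula, 2A = |((-42)·(-30) − (-12)·25) + ((-12)·(-35) − (-7)·(-30)) + ((-7)·(-28) − 41·(-35)) + (41·25 − (-42)·(-28))| = 3250, so the area is 1625.
Summing gcd(|Δx|,|Δy|) over the edges gives the boundary count: gcd(30,55) + gcd(5,5) + gcd(48,7) + gcd(83,53) = 5+5+1+1 = 12.
By Pick's theorem I = A − B/2 + 1 = 1625 − 12/2 + 1 = 1620.

1620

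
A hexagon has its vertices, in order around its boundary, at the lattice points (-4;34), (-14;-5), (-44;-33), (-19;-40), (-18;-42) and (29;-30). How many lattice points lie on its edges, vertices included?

Summing gcd(|Δx|,|Δy|) over the edges gives the boundary count: gcd(10,39) + gcd(30,28) + gcd(25,7) + gcd(1,2) + gcd(47,12) + gcd(33,64) = 1+2+1+1+1+1 = 7.

7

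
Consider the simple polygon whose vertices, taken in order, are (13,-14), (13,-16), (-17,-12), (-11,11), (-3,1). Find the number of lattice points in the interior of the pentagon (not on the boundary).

By the shoelace formula, twice the signed area is |(13·(-16) − 13·(-14)) + (13·(-12) − (-17)·(-16)) + ((-17)·11 − (-11)·(-12)) + ((-11)·1 − (-3)·11) + ((-3)·(-14) − 13·1)| = 722, so the area is 361.
Summing gcd(|Δx|,|Δy|) over the edges gives the boundary count: gcd(0,2) + gcd(30,4) + gcd(6,23) + gcd(8,10) + gcd(16,15) = 2+2+1+2+1 = 8.
Pick's theorem gives I = A − B/2 + 1 = 361 − 8/2 + 1 = 358.

358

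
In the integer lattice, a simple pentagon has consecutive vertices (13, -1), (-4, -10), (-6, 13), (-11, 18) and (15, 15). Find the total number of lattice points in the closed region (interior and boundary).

434

Using the shoelace formula, 2A = |[13·(-10) − (-4)·(-1)] + [(-4)·13 − (-6)·(-10)] + [(-6)·18 − (-11)·13] + [(-11)·15 − 15·18] + [15·(-1) − 13·15]| = 856, so the area is 428.
Summing gcd(|Δx|,|Δy|) over the edges gives the boundary count: gcd(17,9) + gcd(2,23) + gcd(5,5) + gcd(26,3) + gcd(2,16) = 1+1+5+1+2 = 10.
Pick's theorem gives I = A − B/2 + 1 = 428 − 10/2 + 1 = 424, so the closed region contains I + B = 424 + 10 = 434 lattice points.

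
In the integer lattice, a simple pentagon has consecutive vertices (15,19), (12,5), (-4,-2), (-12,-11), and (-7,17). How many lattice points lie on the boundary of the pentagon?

The number of boundary lattice points is Σ gcd(|Δx|,|Δy|) = gcd(3,14) + gcd(16,7) + gcd(8,9) + gcd(5,28) + gcd(22,2) = 1+1+1+1+2 = 6.

6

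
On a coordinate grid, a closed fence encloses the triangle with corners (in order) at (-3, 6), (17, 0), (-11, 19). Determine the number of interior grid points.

Using the shoelace formula, 2A = |[(-3)·0 − 17·6] + [17·19 − (-11)·0] + [(-11)·6 − (-3)·19]| = 212, so the area is 106.
Along each edge there are gcd(|Δx|,|Δy|)+1 lattice points, so counting each shared vertex once the boundary has gcd(20,6) + gcd(28,19) + gcd(8,13) = 2+1+1 = 4.
Pick's theorem gives I = A − B/2 + 1 = 106 − 4/2 + 1 = 105.

105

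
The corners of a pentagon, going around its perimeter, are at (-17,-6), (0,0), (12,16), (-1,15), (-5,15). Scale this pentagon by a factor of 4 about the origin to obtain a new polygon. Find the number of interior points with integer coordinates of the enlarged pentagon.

Using the shoelace formula, 2A = |[(-17)·0 − 0·(-6)] + [0·16 − 12·0] + [12·15 − (-1)·16] + [(-1)·15 − (-5)·15] + [(-5)·(-6) − (-17)·15]| = 541, so the area is 270.5.
The number of boundary lattice points is Σ gcd(|Δx|,|Δy|) = gcd(17,6) + gcd(12,16) + gcd(13,1) + gcd(4,0) + gcd(12,21) = 1+4+1+4+3 = 13.
Scaling by 4 multiplies the area by 4² = 16 (so the new area is 4328) and multiplies the boundary lattice-point count by 4, giving 52.
By Pick's theorem, the interior count of the dilated polygon is 4328 − 52/2 + 1 = 4303.

4303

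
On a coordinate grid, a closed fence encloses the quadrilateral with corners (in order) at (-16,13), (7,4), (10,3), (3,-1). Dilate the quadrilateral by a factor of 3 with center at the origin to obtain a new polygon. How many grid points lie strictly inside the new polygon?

By the shoelace formula, twice the signed area is |((-16)·4 − 7·13) + (7·3 − 10·4) + (10·(-1) − 3·3) + (3·13 − (-16)·(-1))| = 170, so the area is 85.
The number of boundary lattice points is Σ gcd(|Δx|,|Δy|) = gcd(23,9) + gcd(3,1) + gcd(7,4) + gcd(19,14) = 1+1+1+1 = 4.
Scaling by 3 multiplies the area by 3² = 9 (so the new area is 765) and multiplies the boundary lattice-point count by 3, giving 12.
By Pick's theorem, the interior count of the dilated polygon is 765 − 12/2 + 1 = 760.

760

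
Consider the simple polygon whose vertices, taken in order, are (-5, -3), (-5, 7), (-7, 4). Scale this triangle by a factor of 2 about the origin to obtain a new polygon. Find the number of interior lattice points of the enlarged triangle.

By the shoelace formula, twice the signed area is |[(-5)·7 − (-5)·(-3)] + [(-5)·4 − (-7)·7] + [(-7)·(-3) − (-5)·4]| = 20, so the area is 10.
Along each edge there are gcd(|Δx|,|Δy|)+1 lattice points, so counting each shared vertex once the boundary has gcd(0,10) + gcd(2,3) + gcd(2,7) = 10+1+1 = 12.
Scaling by 2 multiplies the area by 2² = 4 (so the new area is 40) and multiplies the boundary lattice-point count by 2, giving 24.
By Pick's theorem, the interior count of the dilated polygon is 40 − 24/2 + 1 = 29.

29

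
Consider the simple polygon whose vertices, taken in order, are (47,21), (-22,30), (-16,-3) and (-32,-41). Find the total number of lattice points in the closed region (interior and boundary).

2122

The shoelace formula gives twice the area as |[47·30 − (-22)·21] + [(-22)·(-3) − (-16)·30] + [(-16)·(-41) − (-32)·(-3)] + [(-32)·21 − 47·(-41)]| = 4233, so the area is 2116.5.
The number of boundary lattice points is Σ gcd(|Δx|,|Δy|) = gcd(69,9) + gcd(6,33) + gcd(16,38) + gcd(79,62) = 3+3+2+1 = 9.
Pick's theorem gives I = A − B/2 + 1 = 2116.5 − 9/2 + 1 = 2113, so the closed region contains I + B = 2113 + 9 = 2122 lattice points.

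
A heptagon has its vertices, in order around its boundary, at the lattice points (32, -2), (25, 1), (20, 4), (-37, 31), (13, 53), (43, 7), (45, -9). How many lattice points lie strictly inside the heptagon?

2058

By the shoelace formula, twice the signed area is |(32·1 − 25·(-2)) + (25·4 − 20·1) + (20·31 − (-37)·4) + ((-37)·53 − 13·31) + (13·7 − 43·53) + (43·(-9) − 45·7) + (45·(-2) − 32·(-9))| = 4126, so the area is 2063.
Along each edge there are gcd(|Δx|,|Δy|)+1 lattice points, so counting each shared vertex once the boundary has gcd(7,3) + gcd(5,3) + gcd(57,27) + gcd(50,22) + gcd(30,46) + gcd(2,16) + gcd(13,7) = 1+1+3+2+2+2+1 = 12.
By Pick's theorem A = I + B/2 − 1, so I = 2063 − 12/2 + 1 = 2058.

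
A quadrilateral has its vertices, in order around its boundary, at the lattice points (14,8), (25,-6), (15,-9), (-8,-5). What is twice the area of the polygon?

By the shoelace formula, twice the signed area is |(14·(-6) − 25·8) + (25·(-9) − 15·(-6)) + (15·(-5) − (-8)·(-9)) + ((-8)·8 − 14·(-5))| = 560, so the area is 280.

560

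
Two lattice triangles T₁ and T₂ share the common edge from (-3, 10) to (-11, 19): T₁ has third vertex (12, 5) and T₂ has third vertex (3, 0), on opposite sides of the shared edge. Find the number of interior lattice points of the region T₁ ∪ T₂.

57

The union is the simple quadrilateral with vertices (-3, 10), (12, 5), (-11, 19), (3, 0) in order.
The shoelace formula gives twice the area as |((-3)·5 − 12·10) + (12·19 − (-11)·5) + ((-11)·0 − 3·19) + (3·10 − (-3)·0)| = 121, so the area is 60.5.
Along each edge there are gcd(|Δx|,|Δy|)+1 lattice points, so counting each shared vertex once the boundary has gcd(15,5) + gcd(23,14) + gcd(14,19) + gcd(6,10) = 5+1+1+2 = 9.
By Pick's theorem I = A − B/2 + 1 = 60.5 − 9/2 + 1 = 57.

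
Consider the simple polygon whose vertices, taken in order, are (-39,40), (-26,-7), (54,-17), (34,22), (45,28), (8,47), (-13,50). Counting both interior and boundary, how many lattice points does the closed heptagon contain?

The shoelace formula gives twice the area as |((-39)·(-7) − (-26)·40) + ((-26)·(-17) − 54·(-7)) + (54·22 − 34·(-17)) + (34·28 − 45·22) + (45·47 − 8·28) + (8·50 − (-13)·47) + ((-13)·40 − (-39)·50)| = 8193, so the area is 8193/2.
The number of boundary lattice points is Σ gcd(|Δx|,|Δy|) = gcd(13,47) + gcd(80,10) + gcd(20,39) + gcd(11,6) + gcd(37,19) + gcd(21,3) + gcd(26,10) = 1+10+1+1+1+3+2 = 19.
Pick's theorem gives I = A − B/2 + 1 = 8193/2 − 19/2 + 1 = 4088, so the closed region contains I + B = 4088 + 19 = 4107 lattice points.

4107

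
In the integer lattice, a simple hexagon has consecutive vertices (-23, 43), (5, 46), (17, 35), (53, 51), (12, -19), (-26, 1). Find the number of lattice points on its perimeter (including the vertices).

Summing gcd(|Δx|,|Δy|) over the edges gives the boundary count: gcd(28,3) + gcd(12,11) + gcd(36,16) + gcd(41,70) + gcd(38,20) + gcd(3,42) = 1+1+4+1+2+3 = 12.

12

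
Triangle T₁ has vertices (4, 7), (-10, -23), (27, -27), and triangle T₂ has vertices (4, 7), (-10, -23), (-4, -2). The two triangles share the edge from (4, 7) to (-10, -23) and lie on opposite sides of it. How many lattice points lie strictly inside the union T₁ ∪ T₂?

The union is the simple quadrilateral with vertices (4, 7), (27, -27), (-10, -23), (-4, -2) in order.
Using the shoelace formula, 2A = |(4·(-27) − 27·7) + (27·(-23) − (-10)·(-27)) + ((-10)·(-2) − (-4)·(-23)) + ((-4)·7 − 4·(-2))| = 1280, so the area is 640.
Along each edge there are gcd(|Δx|,|Δy|)+1 lattice points, so counting each shared vertex once the boundary has gcd(23,34) + gcd(37,4) + gcd(6,21) + gcd(8,9) = 1+1+3+1 = 6.
By Pick's theorem I = A − B/2 + 1 = 640 − 6/2 + 1 = 638.

638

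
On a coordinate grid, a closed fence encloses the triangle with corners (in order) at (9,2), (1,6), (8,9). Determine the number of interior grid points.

24

Using the shoelace formula, 2A = |[9·6 − 1·2] + [1·9 − 8·6] + [8·2 − 9·9]| = 52, so the area is 26.
The number of boundary lattice points is Σ gcd(|Δx|,|Δy|) = gcd(8,4) + gcd(7,3) + gcd(1,7) = 4+1+1 = 6.
Pick's theorem gives I = A − B/2 + 1 = 26 − 6/2 + 1 = 24.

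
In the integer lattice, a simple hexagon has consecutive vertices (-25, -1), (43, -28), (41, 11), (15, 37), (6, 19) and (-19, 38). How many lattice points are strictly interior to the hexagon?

Using the shoelace formula, 2A = |((-25)·(-28) − 43·(-1)) + (43·11 − 41·(-28)) + (41·37 − 15·11) + (15·19 − 6·37) + (6·38 − (-19)·19) + ((-19)·(-1) − (-25)·38)| = 5337, so the area is 2668.5.
Summing gcd(|Δx|,|Δy|) over the edges gives the boundary count: gcd(68,27) + gcd(2,39) + gcd(26,26) + gcd(9,18) + gcd(25,19) + gcd(6,39) = 1+1+26+9+1+3 = 41.
By Pick's theorem A = I + B/2 − 1, so I = 2668.5 − 41/2 + 1 = 2649.

2649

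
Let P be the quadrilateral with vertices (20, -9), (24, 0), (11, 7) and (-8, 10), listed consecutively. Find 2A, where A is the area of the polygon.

422

The shoelace formula gives twice the area as |[20·0 − 24·(-9)] + [24·7 − 11·0] + [11·10 − (-8)·7] + [(-8)·(-9) − 20·10]| = 422, so the area is 211.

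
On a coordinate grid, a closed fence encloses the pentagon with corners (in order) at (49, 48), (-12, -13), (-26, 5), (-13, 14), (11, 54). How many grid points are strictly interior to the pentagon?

Using the shoelace formula, 2A = |(49·(-13) − (-12)·48) + ((-12)·5 − (-26)·(-13)) + ((-26)·14 − (-13)·5) + ((-13)·54 − 11·14) + (11·48 − 49·54)| = 3732, so the area is 1866.
Along each edge there are gcd(|Δx|,|Δy|)+1 lattice points, so counting each shared vertex once the boundary has gcd(61,61) + gcd(14,18) + gcd(13,9) + gcd(24,40) + gcd(38,6) = 61+2+1+8+2 = 74.
By Pick's theorem A = I + B/2 − 1, so I = 1866 − 74/2 + 1 = 1830.

1830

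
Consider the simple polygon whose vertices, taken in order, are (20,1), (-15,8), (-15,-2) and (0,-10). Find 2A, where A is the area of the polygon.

The shoelace formula gives twice the area as |(20·8 − (-15)·1) + ((-15)·(-2) − (-15)·8) + ((-15)·(-10) − 0·(-2)) + (0·1 − 20·(-10))| = 675, so the area is 675/2.

675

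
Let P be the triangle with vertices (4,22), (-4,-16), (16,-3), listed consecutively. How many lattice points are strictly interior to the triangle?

327

Using the shoelace formula, 2A = |[4·(-16) − (-4)·22] + [(-4)·(-3) − 16·(-16)] + [16·22 − 4·(-3)]| = 656, so the area is 328.
Along each edge there are gcd(|Δx|,|Δy|)+1 lattice points, so counting each shared vertex once the boundary has gcd(8,38) + gcd(20,13) + gcd(12,25) = 2+1+1 = 4.
Pick's theorem gives I = A − B/2 + 1 = 328 − 4/2 + 1 = 327.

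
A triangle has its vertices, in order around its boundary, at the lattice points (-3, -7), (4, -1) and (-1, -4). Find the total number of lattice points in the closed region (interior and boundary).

7

Using the shoelace formula, 2A = |((-3)·(-1) − 4·(-7)) + (4·(-4) − (-1)·(-1)) + ((-1)·(-7) − (-3)·(-4))| = 9, so the area is 4.5.
Summing gcd(|Δx|,|Δy|) over the edges gives the boundary count: gcd(7,6) + gcd(5,3) + gcd(2,3) = 1+1+1 = 3.
Pick's theorem gives I = A − B/2 + 1 = 4.5 − 3/2 + 1 = 4, so the closed region contains I + B = 4 + 3 = 7 lattice points.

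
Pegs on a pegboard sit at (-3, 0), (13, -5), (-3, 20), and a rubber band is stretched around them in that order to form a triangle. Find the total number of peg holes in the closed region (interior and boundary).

172

Using the shoelace formula, 2A = |((-3)·(-5) − 13·0) + (13·20 − (-3)·(-5)) + ((-3)·0 − (-3)·20)| = 320, so the area is 160.
Summing gcd(|Δx|,|Δy|) over the edges gives the boundary count: gcd(16,5) + gcd(16,25) + gcd(0,20) = 1+1+20 = 22.
Pick's theorem gives I = A − B/2 + 1 = 160 − 22/2 + 1 = 150, so the closed region contains I + B = 150 + 22 = 172 lattice points.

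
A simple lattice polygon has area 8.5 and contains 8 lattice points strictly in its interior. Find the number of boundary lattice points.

3

Pick's theorem gives A = I + B/2 − 1, so B = 2(A − I + 1) = 2(8.5 − 8 + 1) = 3.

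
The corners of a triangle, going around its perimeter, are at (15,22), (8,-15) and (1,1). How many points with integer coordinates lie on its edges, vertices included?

9

The number of boundary lattice points is Σ gcd(|Δx|,|Δy|) = gcd(7,37) + gcd(7,16) + gcd(14,21) = 1+1+7 = 9.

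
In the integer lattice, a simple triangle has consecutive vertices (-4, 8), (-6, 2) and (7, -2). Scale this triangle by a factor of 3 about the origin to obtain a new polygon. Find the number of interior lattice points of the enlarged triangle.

By the shoelace formula, twice the signed area is |((-4)·2 − (-6)·8) + ((-6)·(-2) − 7·2) + (7·8 − (-4)·(-2))| = 86, so the area is 43.
Along each edge there are gcd(|Δx|,|Δy|)+1 lattice points, so counting each shared vertex once the boundary has gcd(2,6) + gcd(13,4) + gcd(11,10) = 2+1+1 = 4.
Scaling by 3 multiplies the area by 3² = 9 (so the new area is 387) and multiplies the boundary lattice-point count by 3, giving 12.
By Pick's theorem, the interior count of the dilated polygon is 387 − 12/2 + 1 = 382.

382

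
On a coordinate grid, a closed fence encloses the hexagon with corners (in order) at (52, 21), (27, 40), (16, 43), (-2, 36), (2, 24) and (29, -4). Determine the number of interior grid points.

Using the shoelace formula, 2A = |(52·40 − 27·21) + (27·43 − 16·40) + (16·36 − (-2)·43) + ((-2)·24 − 2·36) + (2·(-4) − 29·24) + (29·21 − 52·(-4))| = 2689, so the area is 1344.5.
Summing gcd(|Δx|,|Δy|) over the edges gives the boundary count: gcd(25,19) + gcd(11,3) + gcd(18,7) + gcd(4,12) + gcd(27,28) + gcd(23,25) = 1+1+1+4+1+1 = 9.
By Pick's theorem A = I + B/2 − 1, so I = 1344.5 − 9/2 + 1 = 1341.

1341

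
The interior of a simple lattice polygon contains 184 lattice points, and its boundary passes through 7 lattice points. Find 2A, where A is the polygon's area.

By Pick's theorem, A = I + B/2 − 1 = 184 + 7/2 − 1 = 373/2.
Hence 2A = 373.

373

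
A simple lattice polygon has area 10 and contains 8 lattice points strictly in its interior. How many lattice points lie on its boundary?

Pick's theorem gives A = I + B/2 − 1, so B = 2(A − I + 1) = 2(10 − 8 + 1) = 6.

6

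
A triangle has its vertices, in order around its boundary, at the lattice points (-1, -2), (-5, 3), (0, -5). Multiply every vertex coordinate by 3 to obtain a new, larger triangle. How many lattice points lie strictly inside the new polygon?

28

By the shoelace formula, twice the signed area is |[(-1)·3 − (-5)·(-2)] + [(-5)·(-5) − 0·3] + [0·(-2) − (-1)·(-5)]| = 7, so the area is 7/2.
Along each edge there are gcd(|Δx|,|Δy|)+1 lattice points, so counting each shared vertex once the boundary has gcd(4,5) + gcd(5,8) + gcd(1,3) = 1+1+1 = 3.
Scaling by 3 multiplies the area by 3² = 9 (so the new area is 63/2) and multiplies the boundary lattice-point count by 3, giving 9.
By Pick's theorem, the interior count of the dilated polygon is 63/2 − 9/2 + 1 = 28.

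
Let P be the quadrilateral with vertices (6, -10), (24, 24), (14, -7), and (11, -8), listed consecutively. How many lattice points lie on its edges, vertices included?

Along each edge there are gcd(|Δx|,|Δy|)+1 lattice points, so counting each shared vertex once the boundary has gcd(18,34) + gcd(10,31) + gcd(3,1) + gcd(5,2) = 2+1+1+1 = 5.

5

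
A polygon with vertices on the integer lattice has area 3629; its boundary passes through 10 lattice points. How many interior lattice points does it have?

3625

From Pick's theorem, I = A − B/2 + 1 = 3629 − 10/2 + 1 = 3625.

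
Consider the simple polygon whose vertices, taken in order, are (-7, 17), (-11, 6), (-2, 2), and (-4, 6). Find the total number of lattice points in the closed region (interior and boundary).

The shoelace formula gives twice the area as |[(-7)·6 − (-11)·17] + [(-11)·2 − (-2)·6] + [(-2)·6 − (-4)·2] + [(-4)·17 − (-7)·6]| = 105, so the area is 105/2.
The number of boundary lattice points is Σ gcd(|Δx|,|Δy|) = gcd(4,11) + gcd(9,4) + gcd(2,4) + gcd(3,11) = 1+1+2+1 = 5.
Pick's theorem gives I = A − B/2 + 1 = 105/2 − 5/2 + 1 = 51, so the closed region contains I + B = 51 + 5 = 56 lattice points.

56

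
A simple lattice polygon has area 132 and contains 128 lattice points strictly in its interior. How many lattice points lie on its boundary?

10

Pick's theorem gives A = I + B/2 − 1, so B = 2(A − I + 1) = 2(132 − 128 + 1) = 10.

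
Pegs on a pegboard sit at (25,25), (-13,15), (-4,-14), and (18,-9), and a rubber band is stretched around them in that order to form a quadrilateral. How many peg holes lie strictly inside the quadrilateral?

951

The shoelace formula gives twice the area as |(25·15 − (-13)·25) + ((-13)·(-14) − (-4)·15) + ((-4)·(-9) − 18·(-14)) + (18·25 − 25·(-9))| = 1905, so the area is 952.5.
Summing gcd(|Δx|,|Δy|) over the edges gives the boundary count: gcd(38,10) + gcd(9,29) + gcd(22,5) + gcd(7,34) = 2+1+1+1 = 5.
By Pick's theorem A = I + B/2 − 1, so I = 952.5 − 5/2 + 1 = 951.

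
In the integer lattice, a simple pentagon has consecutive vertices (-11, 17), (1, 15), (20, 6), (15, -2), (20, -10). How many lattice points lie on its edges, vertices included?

Summing gcd(|Δx|,|Δy|) over the edges gives the boundary count: gcd(12,2) + gcd(19,9) + gcd(5,8) + gcd(5,8) + gcd(31,27) = 2+1+1+1+1 = 6.

6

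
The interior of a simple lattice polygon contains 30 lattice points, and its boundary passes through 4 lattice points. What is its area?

31

By Pick's theorem, A = I + B/2 − 1 = 30 + 4/2 − 1 = 31.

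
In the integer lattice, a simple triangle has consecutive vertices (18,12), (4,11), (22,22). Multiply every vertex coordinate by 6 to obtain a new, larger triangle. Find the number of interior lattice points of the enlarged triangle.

2437

By the shoelace formula, twice the signed area is |(18·11 − 4·12) + (4·22 − 22·11) + (22·12 − 18·22)| = 136, so the area is 68.
Summing gcd(|Δx|,|Δy|) over the edges gives the boundary count: gcd(14,1) + gcd(18,11) + gcd(4,10) = 1+1+2 = 4.
Scaling by 6 multiplies the area by 6² = 36 (so the new area is 2448) and multiplies the boundary lattice-point count by 6, giving 24.
By Pick's theorem, the interior count of the dilated polygon is 2448 − 24/2 + 1 = 2437.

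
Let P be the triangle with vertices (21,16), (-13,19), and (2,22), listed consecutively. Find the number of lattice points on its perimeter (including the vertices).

The number of boundary lattice points is Σ gcd(|Δx|,|Δy|) = gcd(34,3) + gcd(15,3) + gcd(19,6) = 1+3+1 = 5.

5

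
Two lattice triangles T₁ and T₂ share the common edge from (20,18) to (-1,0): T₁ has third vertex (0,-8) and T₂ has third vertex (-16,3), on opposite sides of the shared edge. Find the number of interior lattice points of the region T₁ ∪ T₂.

The union is the simple quadrilateral with vertices (20,18), (0,-8), (-1,0), (-16,3) in order.
By the shoelace formula, twice the signed area is |[20·(-8) − 0·18] + [0·0 − (-1)·(-8)] + [(-1)·3 − (-16)·0] + [(-16)·18 − 20·3]| = 519, so the area is 259.5.
The number of boundary lattice points is Σ gcd(|Δx|,|Δy|) = gcd(20,26) + gcd(1,8) + gcd(15,3) + gcd(36,15) = 2+1+3+3 = 9.
By Pick's theorem I = A − B/2 + 1 = 259.5 − 9/2 + 1 = 256.

256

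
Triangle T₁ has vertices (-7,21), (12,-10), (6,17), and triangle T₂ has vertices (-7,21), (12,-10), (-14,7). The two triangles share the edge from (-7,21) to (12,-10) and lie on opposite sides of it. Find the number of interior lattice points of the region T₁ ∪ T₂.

The union is the simple quadrilateral with vertices (-7,21), (6,17), (12,-10), (-14,7) in order.
The shoelace formula gives twice the area as |((-7)·17 − 6·21) + (6·(-10) − 12·17) + (12·7 − (-14)·(-10)) + ((-14)·21 − (-7)·7)| = 810, so the area is 405.
Summing gcd(|Δx|,|Δy|) over the edges gives the boundary count: gcd(13,4) + gcd(6,27) + gcd(26,17) + gcd(7,14) = 1+3+1+7 = 12.
By Pick's theorem I = A − B/2 + 1 = 405 − 12/2 + 1 = 400.

400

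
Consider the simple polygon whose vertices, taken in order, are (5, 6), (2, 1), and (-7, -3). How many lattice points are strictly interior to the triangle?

15

Using the shoelace formula, 2A = |(5·1 − 2·6) + (2·(-3) − (-7)·1) + ((-7)·6 − 5·(-3))| = 33, so the area is 16.5.
The number of boundary lattice points is Σ gcd(|Δx|,|Δy|) = gcd(3,5) + gcd(9,4) + gcd(12,9) = 1+1+3 = 5.
By Pick's theorem A = I + B/2 − 1, so I = 16.5 − 5/2 + 1 = 15.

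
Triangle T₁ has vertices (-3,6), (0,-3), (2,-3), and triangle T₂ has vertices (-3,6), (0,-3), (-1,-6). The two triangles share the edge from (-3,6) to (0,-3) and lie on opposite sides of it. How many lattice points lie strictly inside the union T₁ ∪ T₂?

The union is the simple quadrilateral with vertices (-3,6), (2,-3), (0,-3), (-1,-6) in order.
Using the shoelace formula, 2A = |[(-3)·(-3) − 2·6] + [2·(-3) − 0·(-3)] + [0·(-6) − (-1)·(-3)] + [(-1)·6 − (-3)·(-6)]| = 36, so the area is 18.
Along each edge there are gcd(|Δx|,|Δy|)+1 lattice points, so counting each shared vertex once the boundary has gcd(5,9) + gcd(2,0) + gcd(1,3) + gcd(2,12) = 1+2+1+2 = 6.
By Pick's theorem I = A − B/2 + 1 = 18 − 6/2 + 1 = 16.

16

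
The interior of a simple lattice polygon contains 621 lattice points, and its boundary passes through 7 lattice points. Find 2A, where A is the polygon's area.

Pick's theorem states A = I + B/2 − 1, so A = 621 + 7/2 − 1 = 1247/2.
Hence 2A = 1247.

1247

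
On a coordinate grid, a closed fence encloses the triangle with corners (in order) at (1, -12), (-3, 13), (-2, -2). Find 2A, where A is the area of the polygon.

35

By the shoelace formula, twice the signed area is |[1·13 − (-3)·(-12)] + [(-3)·(-2) − (-2)·13] + [(-2)·(-12) − 1·(-2)]| = 35, so the area is 35/2.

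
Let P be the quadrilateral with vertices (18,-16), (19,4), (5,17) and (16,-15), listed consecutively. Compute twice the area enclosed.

346

By the shoelace formula, twice the signed area is |[18·4 − 19·(-16)] + [19·17 − 5·4] + [5·(-15) − 16·17] + [16·(-16) − 18·(-15)]| = 346, so the area is 173.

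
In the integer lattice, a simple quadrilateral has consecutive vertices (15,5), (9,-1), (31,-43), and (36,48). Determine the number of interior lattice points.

Using the shoelace formula, 2A = |[15·(-1) − 9·5] + [9·(-43) − 31·(-1)] + [31·48 − 36·(-43)] + [36·5 − 15·48]| = 2080, so the area is 1040.
Along each edge there are gcd(|Δx|,|Δy|)+1 lattice points, so counting each shared vertex once the boundary has gcd(6,6) + gcd(22,42) + gcd(5,91) + gcd(21,43) = 6+2+1+1 = 10.
Pick's theorem gives I = A − B/2 + 1 = 1040 − 10/2 + 1 = 1036.

1036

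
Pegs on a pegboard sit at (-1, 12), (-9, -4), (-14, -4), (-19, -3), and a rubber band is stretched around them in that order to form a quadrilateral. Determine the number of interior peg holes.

79

By the shoelace formula, twice the signed area is |((-1)·(-4) − (-9)·12) + ((-9)·(-4) − (-14)·(-4)) + ((-14)·(-3) − (-19)·(-4)) + ((-19)·12 − (-1)·(-3))| = 173, so the area is 86.5.
The number of boundary lattice points is Σ gcd(|Δx|,|Δy|) = gcd(8,16) + gcd(5,0) + gcd(5,1) + gcd(18,15) = 8+5+1+3 = 17.
By Pick's theorem A = I + B/2 − 1, so I = 86.5 − 17/2 + 1 = 79.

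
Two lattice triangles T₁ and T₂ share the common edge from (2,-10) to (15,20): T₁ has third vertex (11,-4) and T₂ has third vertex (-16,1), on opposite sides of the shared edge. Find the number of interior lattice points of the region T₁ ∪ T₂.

434

The union is the simple quadrilateral with vertices (2,-10), (11,-4), (15,20), (-16,1) in order.
Using the shoelace formula, 2A = |[2·(-4) − 11·(-10)] + [11·20 − 15·(-4)] + [15·1 − (-16)·20] + [(-16)·(-10) − 2·1]| = 875, so the area is 437.5.
The number of boundary lattice points is Σ gcd(|Δx|,|Δy|) = gcd(9,6) + gcd(4,24) + gcd(31,19) + gcd(18,11) = 3+4+1+1 = 9.
By Pick's theorem I = A − B/2 + 1 = 437.5 − 9/2 + 1 = 434.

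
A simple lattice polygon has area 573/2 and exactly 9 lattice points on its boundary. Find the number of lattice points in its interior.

From Pick's theorem, I = A − B/2 + 1 = 573/2 − 9/2 + 1 = 283.

283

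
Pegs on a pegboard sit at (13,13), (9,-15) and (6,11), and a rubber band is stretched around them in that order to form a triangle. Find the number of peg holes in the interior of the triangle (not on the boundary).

The shoelace formula gives twice the area as |[13·(-15) − 9·13] + [9·11 − 6·(-15)] + [6·13 − 13·11]| = 188, so the area is 94.
The number of boundary lattice points is Σ gcd(|Δx|,|Δy|) = gcd(4,28) + gcd(3,26) + gcd(7,2) = 4+1+1 = 6.
By Pick's theorem A = I + B/2 − 1, so I = 94 − 6/2 + 1 = 92.

92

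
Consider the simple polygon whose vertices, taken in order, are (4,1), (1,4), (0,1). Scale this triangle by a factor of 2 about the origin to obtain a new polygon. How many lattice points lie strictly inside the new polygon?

17

The shoelace formula gives twice the area as |(4·4 − 1·1) + (1·1 − 0·4) + (0·1 − 4·1)| = 12, so the area is 6.
The number of boundary lattice points is Σ gcd(|Δx|,|Δy|) = gcd(3,3) + gcd(1,3) + gcd(4,0) = 3+1+4 = 8.
Scaling by 2 multiplies the area by 2² = 4 (so the new area is 24) and multiplies the boundary lattice-point count by 2, giving 16.
By Pick's theorem, the interior count of the dilated polygon is 24 − 16/2 + 1 = 17.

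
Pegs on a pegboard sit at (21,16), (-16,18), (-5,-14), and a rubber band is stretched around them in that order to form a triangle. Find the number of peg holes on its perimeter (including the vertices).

The number of boundary lattice points is Σ gcd(|Δx|,|Δy|) = gcd(37,2) + gcd(11,32) + gcd(26,30) = 1+1+2 = 4.

4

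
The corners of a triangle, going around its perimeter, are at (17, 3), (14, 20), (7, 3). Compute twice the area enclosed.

The shoelace formula gives twice the area as |[17·20 − 14·3] + [14·3 − 7·20] + [7·3 − 17·3]| = 170, so the area is 85.

170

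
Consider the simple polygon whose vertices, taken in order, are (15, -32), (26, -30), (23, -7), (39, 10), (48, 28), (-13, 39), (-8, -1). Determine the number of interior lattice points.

2410

The shoelace formula gives twice the area as |[15·(-30) − 26·(-32)] + [26·(-7) − 23·(-30)] + [23·10 − 39·(-7)] + [39·28 − 48·10] + [48·39 − (-13)·28] + [(-13)·(-1) − (-8)·39] + [(-8)·(-32) − 15·(-1)]| = 4837, so the area is 4837/2.
Summing gcd(|Δx|,|Δy|) over the edges gives the boundary count: gcd(11,2) + gcd(3,23) + gcd(16,17) + gcd(9,18) + gcd(61,11) + gcd(5,40) + gcd(23,31) = 1+1+1+9+1+5+1 = 19.
By Pick's theorem A = I + B/2 − 1, so I = 4837/2 − 19/2 + 1 = 2410.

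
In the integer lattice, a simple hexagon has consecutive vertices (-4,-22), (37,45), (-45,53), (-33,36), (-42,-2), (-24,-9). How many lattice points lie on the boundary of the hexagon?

7

The number of boundary lattice points is Σ gcd(|Δx|,|Δy|) = gcd(41,67) + gcd(82,8) + gcd(12,17) + gcd(9,38) + gcd(18,7) + gcd(20,13) = 1+2+1+1+1+1 = 7.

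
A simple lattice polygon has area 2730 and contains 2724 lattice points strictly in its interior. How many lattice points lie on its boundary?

14

Pick's theorem gives A = I + B/2 − 1, so B = 2(A − I + 1) = 2(2730 − 2724 + 1) = 14.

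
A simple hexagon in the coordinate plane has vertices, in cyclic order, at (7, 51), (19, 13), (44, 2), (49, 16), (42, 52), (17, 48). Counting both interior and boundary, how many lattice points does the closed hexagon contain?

Using the shoelace formula, 2A = |(7·13 − 19·51) + (19·2 − 44·13) + (44·16 − 49·2) + (49·52 − 42·16) + (42·48 − 17·52) + (17·51 − 7·48)| = 2733, so the area is 1366.5.
Along each edge there are gcd(|Δx|,|Δy|)+1 lattice points, so counting each shared vertex once the boundary has gcd(12,38) + gcd(25,11) + gcd(5,14) + gcd(7,36) + gcd(25,4) + gcd(10,3) = 2+1+1+1+1+1 = 7.
Pick's theorem gives I = A − B/2 + 1 = 1366.5 − 7/2 + 1 = 1364, so the closed region contains I + B = 1364 + 7 = 1371 lattice points.

1371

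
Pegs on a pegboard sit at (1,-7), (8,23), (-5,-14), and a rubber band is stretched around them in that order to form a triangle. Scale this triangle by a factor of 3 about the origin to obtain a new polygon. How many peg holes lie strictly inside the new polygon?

586

The shoelace formula gives twice the area as |[1·23 − 8·(-7)] + [8·(-14) − (-5)·23] + [(-5)·(-7) − 1·(-14)]| = 131, so the area is 65.5.
Along each edge there are gcd(|Δx|,|Δy|)+1 lattice points, so counting each shared vertex once the boundary has gcd(7,30) + gcd(13,37) + gcd(6,7) = 1+1+1 = 3.
Scaling by 3 multiplies the area by 3² = 9 (so the new area is 1179/2) and multiplies the boundary lattice-point count by 3, giving 9.
By Pick's theorem, the interior count of the dilated polygon is 1179/2 − 9/2 + 1 = 586.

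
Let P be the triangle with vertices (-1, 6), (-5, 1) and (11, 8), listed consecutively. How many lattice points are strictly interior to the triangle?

Using the shoelace formula, 2A = |((-1)·1 − (-5)·6) + ((-5)·8 − 11·1) + (11·6 − (-1)·8)| = 52, so the area is 26.
The number of boundary lattice points is Σ gcd(|Δx|,|Δy|) = gcd(4,5) + gcd(16,7) + gcd(12,2) = 1+1+2 = 4.
By Pick's theorem A = I + B/2 − 1, so I = 26 − 4/2 + 1 = 25.

25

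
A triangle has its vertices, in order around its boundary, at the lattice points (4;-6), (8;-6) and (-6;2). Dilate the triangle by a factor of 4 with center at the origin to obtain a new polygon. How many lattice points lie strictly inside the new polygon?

By the shoelace formula, twice the signed area is |[4·(-6) − 8·(-6)] + [8·2 − (-6)·(-6)] + [(-6)·(-6) − 4·2]| = 32, so the area is 16.
The number of boundary lattice points is Σ gcd(|Δx|,|Δy|) = gcd(4,0) + gcd(14,8) + gcd(10,8) = 4+2+2 = 8.
Scaling by 4 multiplies the area by 4² = 16 (so the new area is 256) and multiplies the boundary lattice-point count by 4, giving 32.
By Pick's theorem, the interior count of the dilated polygon is 256 − 32/2 + 1 = 241.

241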